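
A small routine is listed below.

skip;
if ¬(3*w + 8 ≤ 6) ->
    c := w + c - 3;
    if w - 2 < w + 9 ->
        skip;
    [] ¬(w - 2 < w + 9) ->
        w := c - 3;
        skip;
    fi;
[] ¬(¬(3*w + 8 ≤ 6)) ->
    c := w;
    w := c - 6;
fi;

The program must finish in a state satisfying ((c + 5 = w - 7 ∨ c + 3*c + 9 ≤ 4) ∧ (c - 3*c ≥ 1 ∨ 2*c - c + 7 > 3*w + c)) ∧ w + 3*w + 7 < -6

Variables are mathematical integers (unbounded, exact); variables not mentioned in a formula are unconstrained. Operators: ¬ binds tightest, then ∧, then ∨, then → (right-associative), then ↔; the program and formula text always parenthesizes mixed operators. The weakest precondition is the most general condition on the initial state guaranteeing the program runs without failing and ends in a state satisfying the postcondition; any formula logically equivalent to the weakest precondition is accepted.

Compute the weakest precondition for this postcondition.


Working backward. After the program, the postcondition ((c + 5 = w - 7 ∨ c + 3*c + 9 ≤ 4) ∧ (c - 3*c ≥ 1 ∨ 2*c - c + 7 > 3*w + c)) ∧ w + 3*w + 7 < -6 must hold; in canonical form it is (c = w - 12 ∨ 4*c ≤ -5) ∧ (2*c ≤ -1 ∨ 3*w < 7) ∧ 4*w < -13.
Then branch requires (c = -9 ∨ 4*c + 4*w ≤ 7) ∧ (2*c + 2*w ≤ 5 ∨ 3*w < 7) ∧ 4*w < -13; else branch requires 4*w ≤ -5 ∧ (2*w ≤ -1 ∨ 3*w < 25) ∧ 4*w < 11.
Before the if: ((¬(3*w ≤ -2)) → ((c = -9 ∨ 4*c + 4*w ≤ 7) ∧ (2*c + 2*w ≤ 5 ∨ 3*w < 7) ∧ 4*w < -13)) ∧ (3*w ≤ -2 → (4*w ≤ -5 ∧ (2*w ≤ -1 ∨ 3*w < 25) ∧ 4*w < 11))
Before skip: ((¬(3*w ≤ -2)) → ((c = -9 ∨ 4*c + 4*w ≤ 7) ∧ (2*c + 2*w ≤ 5 ∨ 3*w < 7) ∧ 4*w < -13)) ∧ (3*w ≤ -2 → (4*w ≤ -5 ∧ (2*w ≤ -1 ∨ 3*w < 25) ∧ 4*w < 11))
Answer: WP = ((¬(3*w ≤ -2)) → ((c = -9 ∨ 4*c + 4*w ≤ 7) ∧ (2*c + 2*w ≤ 5 ∨ 3*w < 7) ∧ 4*w < -13)) ∧ (3*w ≤ -2 → (4*w ≤ -5 ∧ (2*w ≤ -1 ∨ 3*w < 25) ∧ 4*w < 11))


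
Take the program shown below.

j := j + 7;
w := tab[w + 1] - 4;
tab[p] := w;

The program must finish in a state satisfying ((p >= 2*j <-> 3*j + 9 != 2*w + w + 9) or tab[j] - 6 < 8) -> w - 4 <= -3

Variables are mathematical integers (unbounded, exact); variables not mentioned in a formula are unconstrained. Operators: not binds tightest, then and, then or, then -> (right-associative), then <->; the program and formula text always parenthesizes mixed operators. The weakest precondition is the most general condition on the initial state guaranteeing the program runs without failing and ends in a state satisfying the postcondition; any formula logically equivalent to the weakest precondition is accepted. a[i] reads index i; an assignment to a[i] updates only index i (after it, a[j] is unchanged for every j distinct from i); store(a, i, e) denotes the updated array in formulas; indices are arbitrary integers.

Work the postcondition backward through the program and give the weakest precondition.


Working backward. After the program, the postcondition ((p >= 2*j <-> 3*j + 9 != 2*w + w + 9) or tab[j] - 6 < 8) -> w - 4 <= -3 must hold; in canonical form it is ((p >= 2*j <-> 3*j != 3*w) or tab[j] < 14) -> w <= 1.
Before tab[p] := w: ((p >= 2*j <-> 3*j != 3*w) or store(tab, p, w)[j] < 14) -> w <= 1
Before w := tab[w + 1] - 4: ((p >= 2*j <-> 3*j != 3*tab[w + 1] - 12) or store(tab, p, tab[w + 1] - 4)[j] < 14) -> tab[w + 1] <= 5
Before j := j + 7: ((p >= 2*j + 14 <-> 3*j != 3*tab[w + 1] - 33) or store(tab, p, tab[w + 1] - 4)[j + 7] < 14) -> tab[w + 1] <= 5
Answer: WP = ((p >= 2*j + 14 <-> 3*j != 3*tab[w + 1] - 33) or store(tab, p, tab[w + 1] - 4)[j + 7] < 14) -> tab[w + 1] <= 5


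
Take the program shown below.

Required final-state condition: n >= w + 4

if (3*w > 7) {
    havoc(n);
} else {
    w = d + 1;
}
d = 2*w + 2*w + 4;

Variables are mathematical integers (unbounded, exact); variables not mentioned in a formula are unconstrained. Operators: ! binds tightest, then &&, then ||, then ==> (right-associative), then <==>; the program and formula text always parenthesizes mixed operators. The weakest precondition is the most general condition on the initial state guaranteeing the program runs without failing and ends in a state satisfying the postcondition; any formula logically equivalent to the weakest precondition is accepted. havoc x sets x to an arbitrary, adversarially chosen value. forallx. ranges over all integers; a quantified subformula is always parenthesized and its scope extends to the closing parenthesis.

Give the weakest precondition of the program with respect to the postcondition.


Working backward. After the program, n >= w + 4 must hold.
Before d := 2*w + 2*w + 4: n >= w + 4
Then branch requires forall n_1. n_1 >= w + 4; else branch requires n >= d + 5.
Before the if: (3*w > 7 ==> (forall n_1. n_1 >= w + 4)) && ((!(3*w > 7)) ==> n >= d + 5)
Answer: WP = (3*w > 7 ==> (forall n_1. n_1 >= w + 4)) && ((!(3*w > 7)) ==> n >= d + 5)


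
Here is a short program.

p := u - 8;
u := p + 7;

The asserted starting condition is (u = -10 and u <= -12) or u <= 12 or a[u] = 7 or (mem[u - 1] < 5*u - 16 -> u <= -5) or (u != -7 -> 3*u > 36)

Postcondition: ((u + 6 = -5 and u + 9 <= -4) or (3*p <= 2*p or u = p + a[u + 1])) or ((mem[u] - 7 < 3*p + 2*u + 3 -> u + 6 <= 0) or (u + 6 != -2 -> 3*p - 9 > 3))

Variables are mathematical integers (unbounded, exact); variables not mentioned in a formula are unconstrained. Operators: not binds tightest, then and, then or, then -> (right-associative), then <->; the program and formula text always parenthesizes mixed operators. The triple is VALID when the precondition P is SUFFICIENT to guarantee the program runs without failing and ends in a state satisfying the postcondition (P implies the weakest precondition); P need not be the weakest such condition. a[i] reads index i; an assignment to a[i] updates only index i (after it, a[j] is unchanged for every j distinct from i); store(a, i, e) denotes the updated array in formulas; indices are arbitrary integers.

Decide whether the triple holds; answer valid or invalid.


Working backward. After the program, the postcondition ((u + 6 = -5 and u + 9 <= -4) or (3*p <= 2*p or u = p + a[u + 1])) or ((mem[u] - 7 < 3*p + 2*u + 3 -> u + 6 <= 0) or (u + 6 != -2 -> 3*p - 9 > 3)) must hold; in canonical form it is (u = -11 and u <= -13) or p <= 0 or u = a[u + 1] + p or (mem[u] < 3*p + 2*u + 10 -> u <= -6) or (u != -8 -> 3*p > 12).
Before u := p + 7: (p = -18 and p <= -20) or p <= 0 or a[p + 8] = 7 or (mem[p + 7] < 5*p + 24 -> p <= -13) or (p != -15 -> 3*p > 12)
Before p := u - 8: (u = -10 and u <= -12) or u <= 8 or a[u] = 7 or (mem[u - 1] < 5*u - 16 -> u <= -5) or (u != -7 -> 3*u > 36)
The weakest precondition is (u = -10 and u <= -12) or u <= 8 or a[u] = 7 or (mem[u - 1] < 5*u - 16 -> u <= -5) or (u != -7 -> 3*u > 36).
Check whether (u = -10 and u <= -12) or u <= 12 or a[u] = 7 or (mem[u - 1] < 5*u - 16 -> u <= -5) or (u != -7 -> 3*u > 36) implies it.
Countermodel: at the initial state a = {[8] = 8, [9] = 8, elsewhere 8}, mem = {[8] = 28, [9] = 28, elsewhere 28}, u = 9, the precondition holds but the weakest precondition fails.
Answer: invalid


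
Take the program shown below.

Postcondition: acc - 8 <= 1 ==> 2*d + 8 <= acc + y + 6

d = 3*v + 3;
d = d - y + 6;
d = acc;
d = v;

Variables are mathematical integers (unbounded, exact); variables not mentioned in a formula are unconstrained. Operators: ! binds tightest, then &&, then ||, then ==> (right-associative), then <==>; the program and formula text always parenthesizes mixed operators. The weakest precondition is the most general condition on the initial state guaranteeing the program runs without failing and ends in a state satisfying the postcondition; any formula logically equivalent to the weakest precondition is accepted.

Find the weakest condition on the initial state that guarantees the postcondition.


Working backward. After the program, the postcondition acc - 8 <= 1 ==> 2*d + 8 <= acc + y + 6 must hold; in canonical form it is acc <= 9 ==> 2*d <= acc + y - 2.
Before d := v: acc <= 9 ==> 2*v <= acc + y - 2
Before d := acc: acc <= 9 ==> 2*v <= acc + y - 2
Before d := d - y + 6: acc <= 9 ==> 2*v <= acc + y - 2
Before d := 3*v + 3: acc <= 9 ==> 2*v <= acc + y - 2
Answer: WP = acc <= 9 ==> 2*v <= acc + y - 2


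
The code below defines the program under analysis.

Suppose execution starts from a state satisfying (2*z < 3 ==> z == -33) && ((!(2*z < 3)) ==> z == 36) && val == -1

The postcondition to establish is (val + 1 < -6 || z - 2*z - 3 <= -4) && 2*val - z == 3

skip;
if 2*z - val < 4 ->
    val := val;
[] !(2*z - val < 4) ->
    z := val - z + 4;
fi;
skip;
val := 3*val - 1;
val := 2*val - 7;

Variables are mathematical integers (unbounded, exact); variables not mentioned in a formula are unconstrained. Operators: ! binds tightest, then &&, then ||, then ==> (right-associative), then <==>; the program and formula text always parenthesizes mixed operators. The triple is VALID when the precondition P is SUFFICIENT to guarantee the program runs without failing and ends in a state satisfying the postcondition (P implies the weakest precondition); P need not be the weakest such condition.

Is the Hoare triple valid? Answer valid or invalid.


Working backward. After the program, the postcondition (val + 1 < -6 || z - 2*z - 3 <= -4) && 2*val - z == 3 must hold; in canonical form it is (val < -7 || z >= 1) && 2*val == z + 3.
Before val := 2*val - 7: (2*val < 0 || z >= 1) && 4*val == z + 17
Before val := 3*val - 1: (6*val < 2 || z >= 1) && 12*val == z + 21
Before skip: (6*val < 2 || z >= 1) && 12*val == z + 21
Then branch requires (6*val < 2 || z >= 1) && 12*val == z + 21; else branch requires (6*val < 2 || val >= z - 3) && 11*val + z == 25.
Before the if: (2*z < val + 4 ==> ((6*val < 2 || z >= 1) && 12*val == z + 21)) && ((!(2*z < val + 4)) ==> ((6*val < 2 || val >= z - 3) && 11*val + z == 25))
Before skip: (2*z < val + 4 ==> ((6*val < 2 || z >= 1) && 12*val == z + 21)) && ((!(2*z < val + 4)) ==> ((6*val < 2 || val >= z - 3) && 11*val + z == 25))
The weakest precondition is (2*z < val + 4 ==> ((6*val < 2 || z >= 1) && 12*val == z + 21)) && ((!(2*z < val + 4)) ==> ((6*val < 2 || val >= z - 3) && 11*val + z == 25)).
Check whether (2*z < 3 ==> z == -33) && ((!(2*z < 3)) ==> z == 36) && val == -1 implies it.
Every state satisfying the precondition satisfies the weakest precondition: the implication holds.
Answer: valid


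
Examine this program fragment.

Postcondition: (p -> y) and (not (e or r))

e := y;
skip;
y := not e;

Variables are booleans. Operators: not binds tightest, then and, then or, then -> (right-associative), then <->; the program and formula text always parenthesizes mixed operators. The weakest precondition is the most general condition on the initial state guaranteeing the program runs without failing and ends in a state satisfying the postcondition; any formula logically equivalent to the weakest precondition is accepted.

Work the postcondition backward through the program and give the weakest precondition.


Working backward. After the program, (p -> y) and (not (e or r)) must hold.
Before y := not e: (p -> (not e)) and (not (e or r))
Before skip: (p -> (not e)) and (not (e or r))
Before e := y: (p -> (not y)) and (not (y or r))
Answer: WP = (p -> (not y)) and (not (y or r))


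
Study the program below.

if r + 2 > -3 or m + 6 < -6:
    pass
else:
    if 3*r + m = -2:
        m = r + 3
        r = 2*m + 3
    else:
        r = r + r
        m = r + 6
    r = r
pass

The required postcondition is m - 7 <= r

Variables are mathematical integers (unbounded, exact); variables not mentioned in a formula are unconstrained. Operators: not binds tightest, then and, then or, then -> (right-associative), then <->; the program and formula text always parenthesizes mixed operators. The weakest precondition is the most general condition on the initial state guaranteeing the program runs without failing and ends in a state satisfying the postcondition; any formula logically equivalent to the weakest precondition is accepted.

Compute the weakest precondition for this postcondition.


Working backward. After the program, the postcondition m - 7 <= r must hold; in canonical form it is m <= r + 7.
Before skip: m <= r + 7
Then branch requires m <= r + 7; else branch requires m + 3*r = -2 -> r >= -13.
Before the if: ((r > -5 or m < -12) -> m <= r + 7) and ((not (r > -5 or m < -12)) -> (m + 3*r = -2 -> r >= -13))
Answer: WP = ((r > -5 or m < -12) -> m <= r + 7) and ((not (r > -5 or m < -12)) -> (m + 3*r = -2 -> r >= -13))


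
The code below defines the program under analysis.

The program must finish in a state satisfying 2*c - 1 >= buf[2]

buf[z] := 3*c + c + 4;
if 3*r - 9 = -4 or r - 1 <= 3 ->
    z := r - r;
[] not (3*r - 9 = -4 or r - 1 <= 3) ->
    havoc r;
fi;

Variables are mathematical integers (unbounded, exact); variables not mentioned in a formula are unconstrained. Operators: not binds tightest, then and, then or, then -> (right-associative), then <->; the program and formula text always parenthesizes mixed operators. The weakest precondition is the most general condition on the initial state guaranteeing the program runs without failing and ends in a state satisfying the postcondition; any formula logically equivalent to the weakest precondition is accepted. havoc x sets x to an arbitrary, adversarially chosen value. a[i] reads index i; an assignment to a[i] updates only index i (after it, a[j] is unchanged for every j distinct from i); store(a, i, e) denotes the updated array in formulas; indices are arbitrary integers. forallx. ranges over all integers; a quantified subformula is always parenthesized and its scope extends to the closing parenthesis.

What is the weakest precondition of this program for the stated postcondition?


Working backward. After the program, the postcondition 2*c - 1 >= buf[2] must hold; in canonical form it is 2*c >= buf[2] + 1.
Then branch requires 2*c >= buf[2] + 1; else branch requires 2*c >= buf[2] + 1.
Before the if: ((3*r = 5 or r <= 4) -> 2*c >= buf[2] + 1) and ((not (3*r = 5 or r <= 4)) -> 2*c >= buf[2] + 1)
Before buf[z] := 3*c + c + 4: ((3*r = 5 or r <= 4) -> 2*c >= store(buf, z, 4*c + 4)[2] + 1) and ((not (3*r = 5 or r <= 4)) -> 2*c >= store(buf, z, 4*c + 4)[2] + 1)
Answer: WP = ((3*r = 5 or r <= 4) -> 2*c >= store(buf, z, 4*c + 4)[2] + 1) and ((not (3*r = 5 or r <= 4)) -> 2*c >= store(buf, z, 4*c + 4)[2] + 1)


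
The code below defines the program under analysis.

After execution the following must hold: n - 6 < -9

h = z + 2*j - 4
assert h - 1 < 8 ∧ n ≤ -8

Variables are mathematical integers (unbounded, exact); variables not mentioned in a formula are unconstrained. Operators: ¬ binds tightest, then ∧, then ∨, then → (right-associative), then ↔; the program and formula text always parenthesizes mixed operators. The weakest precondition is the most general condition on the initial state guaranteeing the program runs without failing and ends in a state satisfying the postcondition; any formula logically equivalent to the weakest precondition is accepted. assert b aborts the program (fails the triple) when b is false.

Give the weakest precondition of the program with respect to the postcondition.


Working backward. After the program, the postcondition n - 6 < -9 must hold; in canonical form it is n < -3.
Before assert h - 1 < 8 ∧ n ≤ -8: h < 9 ∧ n ≤ -8 ∧ n < -3
Before h := z + 2*j - 4: 2*j + z < 13 ∧ n ≤ -8 ∧ n < -3
Answer: WP = 2*j + z < 13 ∧ n ≤ -8 ∧ n < -3


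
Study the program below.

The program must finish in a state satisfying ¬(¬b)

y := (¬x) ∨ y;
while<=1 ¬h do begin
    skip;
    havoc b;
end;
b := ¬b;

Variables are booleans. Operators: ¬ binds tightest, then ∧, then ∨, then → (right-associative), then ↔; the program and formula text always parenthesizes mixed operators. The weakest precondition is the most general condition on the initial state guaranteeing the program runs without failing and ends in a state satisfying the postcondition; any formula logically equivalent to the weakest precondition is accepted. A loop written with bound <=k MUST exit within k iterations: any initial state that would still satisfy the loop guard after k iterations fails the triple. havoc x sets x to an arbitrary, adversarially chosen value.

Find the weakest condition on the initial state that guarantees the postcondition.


Working backward. After the program, the postcondition ¬(¬b) must hold; in canonical form it is b.
Before b := ¬b: ¬b
Before the loop (bound <=1), unroll the exhaustion recursion (WP_0 = exit-now case; WP_j = one more guarded iteration, up to j = 1):
  WP_0: h ∧ (¬b)
  WP_1: h ∧ (h → (¬b))
So before the loop: h ∧ (h → (¬b))
Before y := (¬x) ∨ y: h ∧ (h → (¬b))
Answer: WP = h ∧ (h → (¬b))


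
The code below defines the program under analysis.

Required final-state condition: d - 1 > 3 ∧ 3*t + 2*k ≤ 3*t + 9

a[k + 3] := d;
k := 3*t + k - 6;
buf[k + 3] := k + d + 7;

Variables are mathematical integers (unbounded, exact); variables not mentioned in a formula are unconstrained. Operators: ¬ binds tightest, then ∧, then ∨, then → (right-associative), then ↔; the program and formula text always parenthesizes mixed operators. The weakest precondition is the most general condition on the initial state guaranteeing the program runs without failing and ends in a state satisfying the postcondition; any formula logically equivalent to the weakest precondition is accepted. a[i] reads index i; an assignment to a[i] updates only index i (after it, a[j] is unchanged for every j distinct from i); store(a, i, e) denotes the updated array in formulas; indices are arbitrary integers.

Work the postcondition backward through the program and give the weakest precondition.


Working backward. After the program, the postcondition d - 1 > 3 ∧ 3*t + 2*k ≤ 3*t + 9 must hold; in canonical form it is d > 4 ∧ 2*k ≤ 9.
Before buf[k + 3] := k + d + 7: d > 4 ∧ 2*k ≤ 9
Before k := 3*t + k - 6: d > 4 ∧ 2*k + 6*t ≤ 21
Before a[k + 3] := d: d > 4 ∧ 2*k + 6*t ≤ 21
Answer: WP = d > 4 ∧ 2*k + 6*t ≤ 21


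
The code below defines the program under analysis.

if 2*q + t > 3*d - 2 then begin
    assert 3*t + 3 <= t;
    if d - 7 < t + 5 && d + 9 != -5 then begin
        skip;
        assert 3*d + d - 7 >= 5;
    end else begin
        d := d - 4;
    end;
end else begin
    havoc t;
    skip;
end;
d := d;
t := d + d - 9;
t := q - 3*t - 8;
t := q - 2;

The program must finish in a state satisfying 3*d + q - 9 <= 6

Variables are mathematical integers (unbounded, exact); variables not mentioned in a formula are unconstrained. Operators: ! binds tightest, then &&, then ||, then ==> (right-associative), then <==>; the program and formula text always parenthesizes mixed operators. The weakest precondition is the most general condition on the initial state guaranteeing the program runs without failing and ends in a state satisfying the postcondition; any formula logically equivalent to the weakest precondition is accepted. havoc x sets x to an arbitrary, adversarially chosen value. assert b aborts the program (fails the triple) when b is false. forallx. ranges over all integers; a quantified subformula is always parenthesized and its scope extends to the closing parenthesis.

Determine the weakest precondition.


Working backward. After the program, the postcondition 3*d + q - 9 <= 6 must hold; in canonical form it is 3*d + q <= 15.
Before t := q - 2: 3*d + q <= 15
Before t := q - 3*t - 8: 3*d + q <= 15
Before t := d + d - 9: 3*d + q <= 15
Before d := d: 3*d + q <= 15
Then branch requires 2*t <= -3 && ((d < t + 12 && d != -14) ==> (4*d >= 12 && 3*d + q <= 15)) && ((!(d < t + 12 && d != -14)) ==> 3*d + q <= 27); else branch requires 3*d + q <= 15.
Before the if: (2*q + t > 3*d - 2 ==> (2*t <= -3 && ((d < t + 12 && d != -14) ==> (4*d >= 12 && 3*d + q <= 15)) && ((!(d < t + 12 && d != -14)) ==> 3*d + q <= 27))) && ((!(2*q + t > 3*d - 2)) ==> 3*d + q <= 15)
Answer: WP = (2*q + t > 3*d - 2 ==> (2*t <= -3 && ((d < t + 12 && d != -14) ==> (4*d >= 12 && 3*d + q <= 15)) && ((!(d < t + 12 && d != -14)) ==> 3*d + q <= 27))) && ((!(2*q + t > 3*d - 2)) ==> 3*d + q <= 15)


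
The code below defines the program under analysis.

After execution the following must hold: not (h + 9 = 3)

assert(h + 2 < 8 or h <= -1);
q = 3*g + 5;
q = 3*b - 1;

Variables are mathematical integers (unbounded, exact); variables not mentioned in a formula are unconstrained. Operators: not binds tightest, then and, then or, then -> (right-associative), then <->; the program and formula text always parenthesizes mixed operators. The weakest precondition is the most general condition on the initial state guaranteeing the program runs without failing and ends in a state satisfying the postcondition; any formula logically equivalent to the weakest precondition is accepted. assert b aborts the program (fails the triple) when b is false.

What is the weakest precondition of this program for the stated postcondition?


Working backward. After the program, the postcondition not (h + 9 = 3) must hold; in canonical form it is not (h = -6).
Before q := 3*b - 1: not (h = -6)
Before q := 3*g + 5: not (h = -6)
Before assert h + 2 < 8 or h <= -1: (h < 6 or h <= -1) and (not (h = -6))
Answer: WP = (h < 6 or h <= -1) and (not (h = -6))


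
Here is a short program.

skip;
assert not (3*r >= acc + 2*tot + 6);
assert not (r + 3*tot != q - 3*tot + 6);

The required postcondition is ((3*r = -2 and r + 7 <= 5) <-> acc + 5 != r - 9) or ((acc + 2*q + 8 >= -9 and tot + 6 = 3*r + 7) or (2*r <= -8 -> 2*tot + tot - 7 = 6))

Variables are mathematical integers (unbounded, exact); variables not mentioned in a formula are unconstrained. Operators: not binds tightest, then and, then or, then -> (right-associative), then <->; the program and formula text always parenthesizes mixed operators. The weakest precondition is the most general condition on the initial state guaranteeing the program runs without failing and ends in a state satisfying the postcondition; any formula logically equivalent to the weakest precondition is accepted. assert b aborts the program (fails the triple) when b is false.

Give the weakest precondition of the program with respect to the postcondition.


Working backward. After the program, the postcondition ((3*r = -2 and r + 7 <= 5) <-> acc + 5 != r - 9) or ((acc + 2*q + 8 >= -9 and tot + 6 = 3*r + 7) or (2*r <= -8 -> 2*tot + tot - 7 = 6)) must hold; in canonical form it is ((3*r = -2 and r <= -2) <-> acc != r - 14) or (acc + 2*q >= -17 and tot = 3*r + 1) or (2*r <= -8 -> 3*tot = 13).
Before assert not (r + 3*tot != q - 3*tot + 6): (not (r + 6*tot != q + 6)) and (((3*r = -2 and r <= -2) <-> acc != r - 14) or (acc + 2*q >= -17 and tot = 3*r + 1) or (2*r <= -8 -> 3*tot = 13))
Before assert not (3*r >= acc + 2*tot + 6): (not (3*r >= acc + 2*tot + 6)) and (not (r + 6*tot != q + 6)) and (((3*r = -2 and r <= -2) <-> acc != r - 14) or (acc + 2*q >= -17 and tot = 3*r + 1) or (2*r <= -8 -> 3*tot = 13))
Before skip: (not (3*r >= acc + 2*tot + 6)) and (not (r + 6*tot != q + 6)) and (((3*r = -2 and r <= -2) <-> acc != r - 14) or (acc + 2*q >= -17 and tot = 3*r + 1) or (2*r <= -8 -> 3*tot = 13))
Answer: WP = (not (3*r >= acc + 2*tot + 6)) and (not (r + 6*tot != q + 6)) and (((3*r = -2 and r <= -2) <-> acc != r - 14) or (acc + 2*q >= -17 and tot = 3*r + 1) or (2*r <= -8 -> 3*tot = 13))


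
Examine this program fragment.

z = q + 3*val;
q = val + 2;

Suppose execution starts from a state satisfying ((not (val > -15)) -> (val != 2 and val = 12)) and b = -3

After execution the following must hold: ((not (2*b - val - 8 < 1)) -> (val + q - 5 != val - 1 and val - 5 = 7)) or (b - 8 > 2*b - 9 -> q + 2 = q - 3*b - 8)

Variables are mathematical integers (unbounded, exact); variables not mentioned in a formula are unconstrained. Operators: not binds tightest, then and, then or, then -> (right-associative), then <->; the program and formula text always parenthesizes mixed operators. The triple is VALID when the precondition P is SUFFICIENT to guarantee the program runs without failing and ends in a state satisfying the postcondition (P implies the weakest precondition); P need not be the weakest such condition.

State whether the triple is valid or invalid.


Working backward. After the program, the postcondition ((not (2*b - val - 8 < 1)) -> (val + q - 5 != val - 1 and val - 5 = 7)) or (b - 8 > 2*b - 9 -> q + 2 = q - 3*b - 8) must hold; in canonical form it is ((not (2*b < val + 9)) -> (q != 4 and val = 12)) or (b < 1 -> 3*b = -10).
Before q := val + 2: ((not (2*b < val + 9)) -> (val != 2 and val = 12)) or (b < 1 -> 3*b = -10)
Before z := q + 3*val: ((not (2*b < val + 9)) -> (val != 2 and val = 12)) or (b < 1 -> 3*b = -10)
The weakest precondition is ((not (2*b < val + 9)) -> (val != 2 and val = 12)) or (b < 1 -> 3*b = -10).
Check whether ((not (val > -15)) -> (val != 2 and val = 12)) and b = -3 implies it.
Every state satisfying the precondition satisfies the weakest precondition: the implication holds.
Answer: valid


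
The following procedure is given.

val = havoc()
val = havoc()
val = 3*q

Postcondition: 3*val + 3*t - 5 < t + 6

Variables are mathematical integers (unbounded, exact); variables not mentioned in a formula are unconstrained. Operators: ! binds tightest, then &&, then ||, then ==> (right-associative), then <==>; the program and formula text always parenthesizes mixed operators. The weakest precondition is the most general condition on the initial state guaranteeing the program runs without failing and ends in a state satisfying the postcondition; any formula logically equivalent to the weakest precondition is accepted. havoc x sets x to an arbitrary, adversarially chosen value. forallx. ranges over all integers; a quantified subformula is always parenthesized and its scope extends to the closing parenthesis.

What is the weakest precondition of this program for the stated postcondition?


Working backward. After the program, the postcondition 3*val + 3*t - 5 < t + 6 must hold; in canonical form it is 2*t + 3*val < 11.
Before val := 3*q: 9*q + 2*t < 11
Before havoc val: 9*q + 2*t < 11
Before havoc val: 9*q + 2*t < 11
Answer: WP = 9*q + 2*t < 11


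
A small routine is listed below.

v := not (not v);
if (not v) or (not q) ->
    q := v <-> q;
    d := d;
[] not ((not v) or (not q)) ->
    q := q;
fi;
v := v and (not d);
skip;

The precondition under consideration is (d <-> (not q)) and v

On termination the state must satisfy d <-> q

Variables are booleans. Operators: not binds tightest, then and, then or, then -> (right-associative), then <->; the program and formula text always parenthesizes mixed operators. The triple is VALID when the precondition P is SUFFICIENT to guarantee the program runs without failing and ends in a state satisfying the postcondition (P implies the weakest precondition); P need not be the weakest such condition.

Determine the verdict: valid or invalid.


Working backward. After the program, d <-> q must hold.
Before skip: d <-> q
Before v := v and (not d): d <-> q
Then branch requires d <-> (v <-> q); else branch requires d <-> q.
Before the if: (((not v) or (not q)) -> (d <-> (v <-> q))) and ((not ((not v) or (not q))) -> (d <-> q))
Before v := not (not v): (((not v) or (not q)) -> (d <-> (v <-> q))) and ((not ((not v) or (not q))) -> (d <-> q))
The weakest precondition is (((not v) or (not q)) -> (d <-> (v <-> q))) and ((not ((not v) or (not q))) -> (d <-> q)).
Check whether (d <-> (not q)) and v implies it.
Countermodel: at the initial state d = false, q = true, v = true, the precondition holds but the weakest precondition fails.
Answer: invalid


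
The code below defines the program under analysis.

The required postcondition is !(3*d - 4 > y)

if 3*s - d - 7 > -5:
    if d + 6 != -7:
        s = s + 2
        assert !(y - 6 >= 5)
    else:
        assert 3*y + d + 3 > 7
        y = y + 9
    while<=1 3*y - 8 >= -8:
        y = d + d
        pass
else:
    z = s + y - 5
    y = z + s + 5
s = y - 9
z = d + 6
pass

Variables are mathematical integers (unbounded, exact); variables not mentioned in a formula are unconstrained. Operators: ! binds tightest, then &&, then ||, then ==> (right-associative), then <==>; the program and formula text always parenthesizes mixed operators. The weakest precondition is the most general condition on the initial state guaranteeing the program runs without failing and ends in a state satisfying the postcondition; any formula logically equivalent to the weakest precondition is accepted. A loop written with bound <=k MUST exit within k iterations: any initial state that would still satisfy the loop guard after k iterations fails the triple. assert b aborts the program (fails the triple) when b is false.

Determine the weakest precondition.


Working backward. After the program, the postcondition !(3*d - 4 > y) must hold; in canonical form it is !(3*d > y + 4).
Before skip: !(3*d > y + 4)
Before z := d + 6: !(3*d > y + 4)
Before s := y - 9: !(3*d > y + 4)
Then branch requires (d != -13 ==> ((!(y >= 11)) && (3*y >= 0 ==> ((!(6*d >= 0)) && (!(d > 4)))) && ((!(3*y >= 0)) ==> (!(3*d > y + 4))))) && ((!(d != -13)) ==> (d + 3*y > 4 && (3*y >= -27 ==> ((!(6*d >= 0)) && (!(d > 4)))) && ((!(3*y >= -27)) ==> (!(3*d > y + 13))))); else branch requires !(3*d > 2*s + y + 4).
Before the if: (3*s > d + 2 ==> ((d != -13 ==> ((!(y >= 11)) && (3*y >= 0 ==> ((!(6*d >= 0)) && (!(d > 4)))) && ((!(3*y >= 0)) ==> (!(3*d > y + 4))))) && ((!(d != -13)) ==> (d + 3*y > 4 && (3*y >= -27 ==> ((!(6*d >= 0)) && (!(d > 4)))) && ((!(3*y >= -27)) ==> (!(3*d > y + 13))))))) && ((!(3*s > d + 2)) ==> (!(3*d > 2*s + y + 4)))
Answer: WP = (3*s > d + 2 ==> ((d != -13 ==> ((!(y >= 11)) && (3*y >= 0 ==> ((!(6*d >= 0)) && (!(d > 4)))) && ((!(3*y >= 0)) ==> (!(3*d > y + 4))))) && ((!(d != -13)) ==> (d + 3*y > 4 && (3*y >= -27 ==> ((!(6*d >= 0)) && (!(d > 4)))) && ((!(3*y >= -27)) ==> (!(3*d > y + 13))))))) && ((!(3*s > d + 2)) ==> (!(3*d > 2*s + y + 4)))


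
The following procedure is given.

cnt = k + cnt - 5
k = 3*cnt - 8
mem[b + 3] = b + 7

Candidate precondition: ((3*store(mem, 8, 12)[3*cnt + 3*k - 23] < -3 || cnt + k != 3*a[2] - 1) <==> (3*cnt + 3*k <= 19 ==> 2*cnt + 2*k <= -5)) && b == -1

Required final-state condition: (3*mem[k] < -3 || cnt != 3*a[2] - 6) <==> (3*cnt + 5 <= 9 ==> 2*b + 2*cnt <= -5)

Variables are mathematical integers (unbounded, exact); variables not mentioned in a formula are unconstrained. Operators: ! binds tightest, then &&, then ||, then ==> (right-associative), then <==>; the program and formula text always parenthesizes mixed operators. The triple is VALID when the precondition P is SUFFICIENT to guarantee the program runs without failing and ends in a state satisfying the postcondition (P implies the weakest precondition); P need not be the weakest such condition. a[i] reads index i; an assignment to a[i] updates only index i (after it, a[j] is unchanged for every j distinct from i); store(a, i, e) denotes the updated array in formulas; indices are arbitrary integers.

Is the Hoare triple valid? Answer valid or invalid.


Working backward. After the program, the postcondition (3*mem[k] < -3 || cnt != 3*a[2] - 6) <==> (3*cnt + 5 <= 9 ==> 2*b + 2*cnt <= -5) must hold; in canonical form it is (3*mem[k] < -3 || cnt != 3*a[2] - 6) <==> (3*cnt <= 4 ==> 2*b + 2*cnt <= -5).
Before mem[b + 3] := b + 7: (3*store(mem, b + 3, b + 7)[k] < -3 || cnt != 3*a[2] - 6) <==> (3*cnt <= 4 ==> 2*b + 2*cnt <= -5)
Before k := 3*cnt - 8: (3*store(mem, b + 3, b + 7)[3*cnt - 8] < -3 || cnt != 3*a[2] - 6) <==> (3*cnt <= 4 ==> 2*b + 2*cnt <= -5)
Before cnt := k + cnt - 5: (3*store(mem, b + 3, b + 7)[3*cnt + 3*k - 23] < -3 || cnt + k != 3*a[2] - 1) <==> (3*cnt + 3*k <= 19 ==> 2*b + 2*cnt + 2*k <= 5)
The weakest precondition is (3*store(mem, b + 3, b + 7)[3*cnt + 3*k - 23] < -3 || cnt + k != 3*a[2] - 1) <==> (3*cnt + 3*k <= 19 ==> 2*b + 2*cnt + 2*k <= 5).
Check whether ((3*store(mem, 8, 12)[3*cnt + 3*k - 23] < -3 || cnt + k != 3*a[2] - 1) <==> (3*cnt + 3*k <= 19 ==> 2*cnt + 2*k <= -5)) && b == -1 implies it.
Countermodel: at the initial state a = {[-17] = 1, [2] = 1, [8] = 1, elsewhere 1}, b = -1, cnt = 0, k = 2, mem = {[-17] = -1, [2] = 5, [8] = 5, elsewhere 5}, the precondition holds but the weakest precondition fails.
Answer: invalid


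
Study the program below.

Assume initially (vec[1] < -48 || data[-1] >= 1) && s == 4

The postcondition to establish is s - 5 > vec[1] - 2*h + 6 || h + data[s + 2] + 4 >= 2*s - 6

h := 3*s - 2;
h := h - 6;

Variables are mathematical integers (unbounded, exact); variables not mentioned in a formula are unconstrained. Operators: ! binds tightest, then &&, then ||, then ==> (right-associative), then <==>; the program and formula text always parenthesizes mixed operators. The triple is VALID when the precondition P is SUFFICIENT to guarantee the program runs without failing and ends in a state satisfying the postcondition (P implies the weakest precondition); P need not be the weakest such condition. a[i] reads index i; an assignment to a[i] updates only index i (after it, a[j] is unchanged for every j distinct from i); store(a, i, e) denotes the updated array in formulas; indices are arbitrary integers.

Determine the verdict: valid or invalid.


Working backward. After the program, the postcondition s - 5 > vec[1] - 2*h + 6 || h + data[s + 2] + 4 >= 2*s - 6 must hold; in canonical form it is 2*h + s > vec[1] + 11 || data[s + 2] + h >= 2*s - 10.
Before h := h - 6: 2*h + s > vec[1] + 23 || data[s + 2] + h >= 2*s - 4
Before h := 3*s - 2: 7*s > vec[1] + 27 || data[s + 2] + s >= -2
The weakest precondition is 7*s > vec[1] + 27 || data[s + 2] + s >= -2.
Check whether (vec[1] < -48 || data[-1] >= 1) && s == 4 implies it.
Countermodel: at the initial state data = {[-1] = 1, [1] = 1, [6] = -7, elsewhere 1}, s = 4, vec = {[-1] = 1, [1] = 1, [6] = 1, elsewhere 1}, the precondition holds but the weakest precondition fails.
Answer: invalid


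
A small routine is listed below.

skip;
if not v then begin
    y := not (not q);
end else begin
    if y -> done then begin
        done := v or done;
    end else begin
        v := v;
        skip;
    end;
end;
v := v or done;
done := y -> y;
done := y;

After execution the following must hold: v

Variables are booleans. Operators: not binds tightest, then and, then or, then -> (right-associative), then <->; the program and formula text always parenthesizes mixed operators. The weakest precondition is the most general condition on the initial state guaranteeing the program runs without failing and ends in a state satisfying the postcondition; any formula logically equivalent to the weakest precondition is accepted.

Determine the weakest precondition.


Working backward. After the program, v must hold.
Before done := y: v
Before done := y -> y: v
Before v := v or done: v or done
Then branch requires v or done; else branch requires ((y -> done) -> (v or done)) and ((not (y -> done)) -> (v or done)).
Before the if: ((not v) -> (v or done)) and (v -> (((y -> done) -> (v or done)) and ((not (y -> done)) -> (v or done))))
Before skip: ((not v) -> (v or done)) and (v -> (((y -> done) -> (v or done)) and ((not (y -> done)) -> (v or done))))
Answer: WP = ((not v) -> (v or done)) and (v -> (((y -> done) -> (v or done)) and ((not (y -> done)) -> (v or done))))


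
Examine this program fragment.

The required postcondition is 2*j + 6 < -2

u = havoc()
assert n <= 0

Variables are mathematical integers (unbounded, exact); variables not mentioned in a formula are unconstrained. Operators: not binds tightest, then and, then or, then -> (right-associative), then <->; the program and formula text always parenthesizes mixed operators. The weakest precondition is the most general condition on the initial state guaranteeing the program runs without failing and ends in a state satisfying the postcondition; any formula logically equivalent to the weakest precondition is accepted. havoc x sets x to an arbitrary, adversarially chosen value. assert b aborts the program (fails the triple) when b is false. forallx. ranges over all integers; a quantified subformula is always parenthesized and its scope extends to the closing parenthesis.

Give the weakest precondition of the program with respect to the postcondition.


Working backward. After the program, the postcondition 2*j + 6 < -2 must hold; in canonical form it is 2*j < -8.
Before assert n <= 0: n <= 0 and 2*j < -8
Before havoc u: n <= 0 and 2*j < -8
Answer: WP = n <= 0 and 2*j < -8


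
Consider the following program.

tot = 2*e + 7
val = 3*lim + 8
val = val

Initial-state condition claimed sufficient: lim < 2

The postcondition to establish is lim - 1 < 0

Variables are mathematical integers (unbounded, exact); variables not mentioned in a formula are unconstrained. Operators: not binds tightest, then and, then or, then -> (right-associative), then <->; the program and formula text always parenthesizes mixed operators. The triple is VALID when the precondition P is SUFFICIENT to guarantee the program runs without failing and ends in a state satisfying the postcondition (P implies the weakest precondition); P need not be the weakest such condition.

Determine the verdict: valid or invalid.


Working backward. After the program, the postcondition lim - 1 < 0 must hold; in canonical form it is lim < 1.
Before val := val: lim < 1
Before val := 3*lim + 8: lim < 1
Before tot := 2*e + 7: lim < 1
The weakest precondition is lim < 1.
Check whether lim < 2 implies it.
Countermodel: at the initial state lim = 1, the precondition holds but the weakest precondition fails.
Answer: invalid


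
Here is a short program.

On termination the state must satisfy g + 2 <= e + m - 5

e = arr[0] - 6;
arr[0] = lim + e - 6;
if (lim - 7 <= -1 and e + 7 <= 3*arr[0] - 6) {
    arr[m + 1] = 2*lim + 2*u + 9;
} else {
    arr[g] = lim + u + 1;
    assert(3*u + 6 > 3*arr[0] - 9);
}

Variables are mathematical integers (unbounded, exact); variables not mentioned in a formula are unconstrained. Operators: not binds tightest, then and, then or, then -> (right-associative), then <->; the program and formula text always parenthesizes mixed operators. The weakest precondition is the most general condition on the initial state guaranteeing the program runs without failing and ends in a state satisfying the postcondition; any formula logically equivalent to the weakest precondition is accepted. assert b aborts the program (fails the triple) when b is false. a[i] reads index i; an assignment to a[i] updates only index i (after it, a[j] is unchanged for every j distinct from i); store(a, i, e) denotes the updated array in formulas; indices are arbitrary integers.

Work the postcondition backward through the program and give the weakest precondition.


Working backward. After the program, the postcondition g + 2 <= e + m - 5 must hold; in canonical form it is g <= e + m - 7.
Then branch requires g <= e + m - 7; else branch requires 3*u > 3*store(arr, g, lim + u + 1)[0] - 15 and g <= e + m - 7.
Before the if: ((lim <= 6 and e <= 3*arr[0] - 13) -> g <= e + m - 7) and ((not (lim <= 6 and e <= 3*arr[0] - 13)) -> (3*u > 3*store(arr, g, lim + u + 1)[0] - 15 and g <= e + m - 7))
Before arr[0] := lim + e - 6: ((lim <= 6 and 2*e + 3*lim >= 31) -> g <= e + m - 7) and ((not (lim <= 6 and 2*e + 3*lim >= 31)) -> (3*u > 3*store(store(arr, 0, e + lim - 6), g, lim + u + 1)[0] - 15 and g <= e + m - 7))
Before e := arr[0] - 6: ((lim <= 6 and 2*arr[0] + 3*lim >= 43) -> g <= arr[0] + m - 13) and ((not (lim <= 6 and 2*arr[0] + 3*lim >= 43)) -> (3*u > 3*store(store(arr, 0, arr[0] + lim - 12), g, lim + u + 1)[0] - 15 and g <= arr[0] + m - 13))
Answer: WP = ((lim <= 6 and 2*arr[0] + 3*lim >= 43) -> g <= arr[0] + m - 13) and ((not (lim <= 6 and 2*arr[0] + 3*lim >= 43)) -> (3*u > 3*store(store(arr, 0, arr[0] + lim - 12), g, lim + u + 1)[0] - 15 and g <= arr[0] + m - 13))


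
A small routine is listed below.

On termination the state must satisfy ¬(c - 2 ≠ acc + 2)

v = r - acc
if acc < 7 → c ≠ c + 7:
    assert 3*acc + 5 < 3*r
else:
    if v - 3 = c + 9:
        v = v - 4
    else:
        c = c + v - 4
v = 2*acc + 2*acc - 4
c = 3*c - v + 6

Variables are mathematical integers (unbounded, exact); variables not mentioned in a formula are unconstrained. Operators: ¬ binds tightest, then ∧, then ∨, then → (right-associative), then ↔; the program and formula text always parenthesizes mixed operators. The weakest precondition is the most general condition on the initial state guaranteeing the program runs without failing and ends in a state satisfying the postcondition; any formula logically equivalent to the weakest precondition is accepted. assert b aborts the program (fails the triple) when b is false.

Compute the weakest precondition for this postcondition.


Working backward. After the program, the postcondition ¬(c - 2 ≠ acc + 2) must hold; in canonical form it is ¬(c ≠ acc + 4).
Before c := 3*c - v + 6: ¬(3*c ≠ acc + v - 2)
Before v := 2*acc + 2*acc - 4: ¬(3*c ≠ 5*acc - 6)
Then branch requires 3*acc < 3*r - 5 ∧ (¬(3*c ≠ 5*acc - 6)); else branch requires (v = c + 12 → (¬(3*c ≠ 5*acc - 6))) ∧ ((¬(v = c + 12)) → (¬(3*c + 3*v ≠ 5*acc + 6))).
Before the if: 3*acc < 3*r - 5 ∧ (¬(3*c ≠ 5*acc - 6))
Before v := r - acc: 3*acc < 3*r - 5 ∧ (¬(3*c ≠ 5*acc - 6))
Answer: WP = 3*acc < 3*r - 5 ∧ (¬(3*c ≠ 5*acc - 6))
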